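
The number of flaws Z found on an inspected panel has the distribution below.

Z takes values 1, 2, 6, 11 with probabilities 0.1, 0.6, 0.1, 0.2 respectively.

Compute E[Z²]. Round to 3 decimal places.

30.300

E[Z²] = (1)²(0.1) + (2)²(0.6) + (6)²(0.1) + (11)²(0.2) = 30.3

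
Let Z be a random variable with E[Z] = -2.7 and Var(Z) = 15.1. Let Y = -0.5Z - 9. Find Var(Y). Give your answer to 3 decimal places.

Var(-0.5Z - 9) = (-0.5)²·Var(Z) = 0.25·15.1 = 3.775

3.775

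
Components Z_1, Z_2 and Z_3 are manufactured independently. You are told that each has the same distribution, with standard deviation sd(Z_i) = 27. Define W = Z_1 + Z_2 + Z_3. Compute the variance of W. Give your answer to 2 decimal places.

var(Z_i) = (27)² = 729
By independence, var(W) = (1)²var(Z_1) + (1)²var(Z_2) + (1)²var(Z_3)
= (1)²·729 + (1)²·729 + (1)²·729 = 2187

2187.00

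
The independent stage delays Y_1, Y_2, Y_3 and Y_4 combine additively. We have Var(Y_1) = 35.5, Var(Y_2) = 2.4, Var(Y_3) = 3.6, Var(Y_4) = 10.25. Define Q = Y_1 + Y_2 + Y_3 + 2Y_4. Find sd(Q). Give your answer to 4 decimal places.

By independence, Var(Q) = (1)²Var(Y_1) + (1)²Var(Y_2) + (1)²Var(Y_3) + (2)²Var(Y_4)
= (1)²·35.5 + (1)²·2.4 + (1)²·3.6 + (2)²·10.25 = 82.5
sd(Q) = √82.5 ≈ 9.0830

9.0830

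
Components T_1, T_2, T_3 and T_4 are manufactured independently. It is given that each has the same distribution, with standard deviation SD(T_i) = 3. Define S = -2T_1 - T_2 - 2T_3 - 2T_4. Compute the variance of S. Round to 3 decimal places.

Var(T_i) = (3)² = 9
By independence, Var(S) = (-2)²Var(T_1) + (-1)²Var(T_2) + (-2)²Var(T_3) + (-2)²Var(T_4)
= (-2)²·9 + (-1)²·9 + (-2)²·9 + (-2)²·9 = 117

117.000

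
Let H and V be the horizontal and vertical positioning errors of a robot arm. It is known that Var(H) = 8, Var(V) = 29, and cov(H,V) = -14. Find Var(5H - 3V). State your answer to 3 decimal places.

Var(5H - 3V) = (5)²·Var(H) + (-3)²·Var(V) + 2·(5)·(-3)·cov(H,V)
= 25·8 + 9·29 + -30·-14 = 881

881.000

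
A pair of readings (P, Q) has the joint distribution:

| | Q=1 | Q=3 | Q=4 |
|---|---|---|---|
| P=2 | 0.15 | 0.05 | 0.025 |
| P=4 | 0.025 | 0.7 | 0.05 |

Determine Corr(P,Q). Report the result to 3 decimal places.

0.610

E[P] = 3.55,  E[Q] = 2.725
E[PQ] = 10.1
Cov(P,Q) = E[PQ] − E[P]E[Q] = 10.1 − (3.55)(2.725) = 0.42625
Var(P) = 0.6975,  Var(Q) = 0.699375
ρ = 0.42625 / √(0.6975·0.699375) ≈ 0.610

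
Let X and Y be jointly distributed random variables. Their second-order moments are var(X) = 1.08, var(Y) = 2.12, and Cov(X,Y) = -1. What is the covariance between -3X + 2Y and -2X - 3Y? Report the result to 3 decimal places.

Cov(-3X + 2Y, -2X - 3Y) = (-3)(-2)var(X) + (2)(-3)var(Y) + [(-3)(-3) + (2)(-2)]Cov(X,Y)
= 6·1.08 + -6·2.12 + 5·-1 = -11.24

-11.240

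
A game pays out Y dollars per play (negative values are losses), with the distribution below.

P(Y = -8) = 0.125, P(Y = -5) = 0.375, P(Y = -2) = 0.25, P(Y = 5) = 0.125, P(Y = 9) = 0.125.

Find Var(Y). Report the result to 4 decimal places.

28.9844

E[Y] = (-8)(0.125) + (-5)(0.375) + (-2)(0.25) + (5)(0.125) + (9)(0.125) = -1.625
E[Y²] = (-8)²(0.125) + (-5)²(0.375) + (-2)²(0.25) + (5)²(0.125) + (9)²(0.125) = 31.625
Var(Y) = E[Y²] − (E[Y])² = 31.625 − (-1.625)² = 28.984375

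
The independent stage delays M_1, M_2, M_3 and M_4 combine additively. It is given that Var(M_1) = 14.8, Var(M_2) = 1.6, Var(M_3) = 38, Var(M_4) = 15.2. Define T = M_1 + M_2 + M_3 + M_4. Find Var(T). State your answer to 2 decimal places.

By independence, Var(T) = (1)²Var(M_1) + (1)²Var(M_2) + (1)²Var(M_3) + (1)²Var(M_4)
= (1)²·14.8 + (1)²·1.6 + (1)²·38 + (1)²·15.2 = 69.6

69.60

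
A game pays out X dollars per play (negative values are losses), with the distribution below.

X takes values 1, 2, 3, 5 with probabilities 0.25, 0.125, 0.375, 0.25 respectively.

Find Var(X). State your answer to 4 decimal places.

E[X] = (1)(0.25) + (2)(0.125) + (3)(0.375) + (5)(0.25) = 2.875
E[X²] = (1)²(0.25) + (2)²(0.125) + (3)²(0.375) + (5)²(0.25) = 10.375
Var(X) = E[X²] − (E[X])² = 10.375 − (2.875)² = 2.109375

2.1094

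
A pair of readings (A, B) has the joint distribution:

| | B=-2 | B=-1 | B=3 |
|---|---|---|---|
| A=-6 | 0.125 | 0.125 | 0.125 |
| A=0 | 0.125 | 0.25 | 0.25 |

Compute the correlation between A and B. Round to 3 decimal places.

E[A] = -2.25,  E[B] = 0.25
E[AB] = 0
Cov(A,B) = E[AB] − E[A]E[B] = 0 − (-2.25)(0.25) = 0.5625
var(A) = 8.4375,  var(B) = 4.6875
ρ = 0.5625 / √(8.4375·4.6875) ≈ 0.089

0.089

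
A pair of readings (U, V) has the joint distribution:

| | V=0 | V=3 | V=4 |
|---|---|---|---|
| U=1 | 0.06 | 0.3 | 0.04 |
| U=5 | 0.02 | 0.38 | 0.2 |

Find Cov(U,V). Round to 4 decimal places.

E[U] = 3.4,  E[V] = 3
E[UV] = 10.76
Cov(U,V) = E[UV] − E[U]E[V] = 10.76 − (3.4)(3) = 0.56

0.5600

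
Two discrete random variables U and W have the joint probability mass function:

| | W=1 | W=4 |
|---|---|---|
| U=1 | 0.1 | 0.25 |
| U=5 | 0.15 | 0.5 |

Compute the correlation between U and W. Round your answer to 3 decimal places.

0.061

E[U] = 3.6,  E[W] = 3.25
E[UW] = 11.85
Cov(U,W) = E[UW] − E[U]E[W] = 11.85 − (3.6)(3.25) = 0.15
V(U) = 3.64,  V(W) = 1.6875
ρ = 0.15 / √(3.64·1.6875) ≈ 0.061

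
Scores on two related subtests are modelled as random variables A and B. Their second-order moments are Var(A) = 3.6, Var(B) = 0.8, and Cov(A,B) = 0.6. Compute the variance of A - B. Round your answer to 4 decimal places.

Var(A - B) = (1)²·Var(A) + (-1)²·Var(B) + 2·(1)·(-1)·Cov(A,B)
= 1·3.6 + 1·0.8 + -2·0.6 = 3.2

3.2000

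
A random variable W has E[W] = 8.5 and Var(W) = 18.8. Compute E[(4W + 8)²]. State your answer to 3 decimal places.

2064.800

E[4W + 8] = 4·8.5 + 8 = 42
Var(4W + 8) = (4)²·18.8 = 300.8
E[(4W + 8)²] = Var((4W + 8)) + (E[(4W + 8)])² = 300.8 + (42)² = 2064.8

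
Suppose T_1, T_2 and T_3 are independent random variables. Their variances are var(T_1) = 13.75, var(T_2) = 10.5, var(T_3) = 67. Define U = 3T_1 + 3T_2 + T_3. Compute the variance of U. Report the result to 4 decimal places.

285.2500

By independence, var(U) = (3)²var(T_1) + (3)²var(T_2) + (1)²var(T_3)
= (3)²·13.75 + (3)²·10.5 + (1)²·67 = 285.25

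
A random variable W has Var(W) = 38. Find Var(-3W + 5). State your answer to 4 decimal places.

Var(-3W + 5) = (-3)²·Var(W) = 9·38 = 342

342.0000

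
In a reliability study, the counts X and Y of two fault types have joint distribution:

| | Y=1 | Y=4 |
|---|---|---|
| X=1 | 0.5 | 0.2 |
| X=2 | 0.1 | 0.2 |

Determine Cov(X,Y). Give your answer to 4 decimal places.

E[X] = 1.3,  E[Y] = 2.2
E[XY] = 3.1
Cov(X,Y) = E[XY] − E[X]E[Y] = 3.1 − (1.3)(2.2) = 0.24

0.2400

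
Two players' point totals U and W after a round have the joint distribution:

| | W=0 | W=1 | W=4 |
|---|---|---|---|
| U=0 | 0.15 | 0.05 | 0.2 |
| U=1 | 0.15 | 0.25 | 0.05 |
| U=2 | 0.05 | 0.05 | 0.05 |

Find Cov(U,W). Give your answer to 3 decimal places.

E[U] = 0.75,  E[W] = 1.55
E[UW] = 0.95
Cov(U,W) = E[UW] − E[U]E[W] = 0.95 − (0.75)(1.55) = -0.2125

-0.213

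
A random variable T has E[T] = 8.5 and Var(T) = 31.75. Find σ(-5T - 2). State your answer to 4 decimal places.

28.1736

Var(-5T - 2) = (-5)²·31.75 = 793.75
σ(-5T - 2) = √793.75 ≈ 28.1736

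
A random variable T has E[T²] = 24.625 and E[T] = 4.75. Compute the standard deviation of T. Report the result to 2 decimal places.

var(T) = 24.625 − (4.75)² = 2.0625
SD(T) = √2.0625 ≈ 1.44

1.44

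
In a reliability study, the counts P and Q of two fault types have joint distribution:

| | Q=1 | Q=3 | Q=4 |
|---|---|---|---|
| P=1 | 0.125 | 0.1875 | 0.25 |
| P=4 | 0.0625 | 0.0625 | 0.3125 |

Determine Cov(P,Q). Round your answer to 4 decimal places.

E[P] = 2.3125,  E[Q] = 3.1875
E[PQ] = 7.6875
Cov(P,Q) = E[PQ] − E[P]E[Q] = 7.6875 − (2.3125)(3.1875) = 0.31640625

0.3164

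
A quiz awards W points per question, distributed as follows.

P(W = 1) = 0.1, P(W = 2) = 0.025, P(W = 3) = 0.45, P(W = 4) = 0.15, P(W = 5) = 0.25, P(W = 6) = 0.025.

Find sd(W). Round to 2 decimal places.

1.24

E[W] = (1)(0.1) + (2)(0.025) + (3)(0.45) + (4)(0.15) + (5)(0.25) + (6)(0.025) = 3.5
E[W²] = (1)²(0.1) + (2)²(0.025) + (3)²(0.45) + (4)²(0.15) + (5)²(0.25) + (6)²(0.025) = 13.8
Var(W) = E[W²] − (E[W])² = 13.8 − (3.5)² = 1.55
sd(W) = √1.55 ≈ 1.24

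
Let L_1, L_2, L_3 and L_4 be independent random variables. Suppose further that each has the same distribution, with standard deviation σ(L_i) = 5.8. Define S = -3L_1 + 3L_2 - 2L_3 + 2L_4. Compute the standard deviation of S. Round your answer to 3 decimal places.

var(L_i) = (5.8)² = 33.64
By independence, var(S) = (-3)²var(L_1) + (3)²var(L_2) + (-2)²var(L_3) + (2)²var(L_4)
= (-3)²·33.64 + (3)²·33.64 + (-2)²·33.64 + (2)²·33.64 = 874.64
σ(S) = √874.64 ≈ 29.574

29.574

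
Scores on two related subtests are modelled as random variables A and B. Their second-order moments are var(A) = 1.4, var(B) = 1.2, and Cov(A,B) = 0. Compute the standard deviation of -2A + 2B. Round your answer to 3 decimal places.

var(-2A + 2B) = (-2)²·var(A) + (2)²·var(B) + 2·(-2)·(2)·Cov(A,B)
= 4·1.4 + 4·1.2 + -8·0 = 10.4
σ(-2A + 2B) = √10.4 ≈ 3.225

3.225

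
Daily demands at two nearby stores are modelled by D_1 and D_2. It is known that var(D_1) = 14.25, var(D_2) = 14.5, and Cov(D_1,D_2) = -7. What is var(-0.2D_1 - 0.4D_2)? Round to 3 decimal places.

var(-0.2D_1 - 0.4D_2) = (-0.2)²·var(D_1) + (-0.4)²·var(D_2) + 2·(-0.2)·(-0.4)·Cov(D_1,D_2)
= 0.04·14.25 + 0.16·14.5 + 0.16·-7 = 1.77

1.770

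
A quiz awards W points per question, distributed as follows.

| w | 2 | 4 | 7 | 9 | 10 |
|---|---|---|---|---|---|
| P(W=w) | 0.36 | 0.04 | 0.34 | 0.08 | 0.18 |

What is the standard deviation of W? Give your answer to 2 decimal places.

3.13

E[W] = (2)(0.36) + (4)(0.04) + (7)(0.34) + (9)(0.08) + (10)(0.18) = 5.78
E[W²] = (2)²(0.36) + (4)²(0.04) + (7)²(0.34) + (9)²(0.08) + (10)²(0.18) = 43.22
var(W) = E[W²] − (E[W])² = 43.22 − (5.78)² = 9.8116
SD(W) = √9.8116 ≈ 3.13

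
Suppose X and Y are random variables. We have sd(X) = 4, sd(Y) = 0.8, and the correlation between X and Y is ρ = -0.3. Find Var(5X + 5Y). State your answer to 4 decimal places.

Var(X) = (4)² = 16;  Var(Y) = (0.8)² = 0.64
Cov(X,Y) = ρ·sd(X)·sd(Y) = -0.3·4·0.8 = -0.96
Var(5X + 5Y) = (5)²·Var(X) + (5)²·Var(Y) + 2·(5)·(5)·Cov(X,Y)
= 25·16 + 25·0.64 + 50·-0.96 = 368

368.0000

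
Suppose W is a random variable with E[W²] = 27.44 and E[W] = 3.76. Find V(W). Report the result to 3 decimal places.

V(W) = 27.44 − (3.76)² = 13.3024

13.302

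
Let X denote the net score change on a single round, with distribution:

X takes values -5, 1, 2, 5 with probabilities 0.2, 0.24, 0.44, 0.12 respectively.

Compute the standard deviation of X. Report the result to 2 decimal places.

E[X] = (-5)(0.2) + (1)(0.24) + (2)(0.44) + (5)(0.12) = 0.72
E[X²] = (-5)²(0.2) + (1)²(0.24) + (2)²(0.44) + (5)²(0.12) = 10
Var(X) = E[X²] − (E[X])² = 10 − (0.72)² = 9.4816
sd(X) = √9.4816 ≈ 3.08

3.08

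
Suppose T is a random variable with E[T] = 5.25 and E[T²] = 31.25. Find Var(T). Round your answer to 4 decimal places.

3.6875

Var(T) = 31.25 − (5.25)² = 3.6875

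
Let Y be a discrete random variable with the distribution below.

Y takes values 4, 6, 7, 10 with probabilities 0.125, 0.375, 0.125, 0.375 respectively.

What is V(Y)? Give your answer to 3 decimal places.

4.734

E[Y] = (4)(0.125) + (6)(0.375) + (7)(0.125) + (10)(0.375) = 7.375
E[Y²] = (4)²(0.125) + (6)²(0.375) + (7)²(0.125) + (10)²(0.375) = 59.125
V(Y) = E[Y²] − (E[Y])² = 59.125 − (7.375)² = 4.734375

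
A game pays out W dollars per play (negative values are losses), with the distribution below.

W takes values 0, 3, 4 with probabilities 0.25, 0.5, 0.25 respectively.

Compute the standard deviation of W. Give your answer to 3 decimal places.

E[W] = (0)(0.25) + (3)(0.5) + (4)(0.25) = 2.5
E[W²] = (0)²(0.25) + (3)²(0.5) + (4)²(0.25) = 8.5
Var(W) = E[W²] − (E[W])² = 8.5 − (2.5)² = 2.25
sd(W) = √2.25 ≈ 1.500

1.500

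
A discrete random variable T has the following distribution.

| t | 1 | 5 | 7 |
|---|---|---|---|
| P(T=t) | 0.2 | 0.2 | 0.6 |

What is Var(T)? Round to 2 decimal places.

E[T] = (1)(0.2) + (5)(0.2) + (7)(0.6) = 5.4
E[T²] = (1)²(0.2) + (5)²(0.2) + (7)²(0.6) = 34.6
Var(T) = E[T²] − (E[T])² = 34.6 − (5.4)² = 5.44

5.44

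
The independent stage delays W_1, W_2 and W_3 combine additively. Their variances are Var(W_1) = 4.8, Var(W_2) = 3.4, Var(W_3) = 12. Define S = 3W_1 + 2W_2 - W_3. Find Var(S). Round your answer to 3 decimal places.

By independence, Var(S) = (3)²Var(W_1) + (2)²Var(W_2) + (-1)²Var(W_3)
= (3)²·4.8 + (2)²·3.4 + (-1)²·12 = 68.8

68.800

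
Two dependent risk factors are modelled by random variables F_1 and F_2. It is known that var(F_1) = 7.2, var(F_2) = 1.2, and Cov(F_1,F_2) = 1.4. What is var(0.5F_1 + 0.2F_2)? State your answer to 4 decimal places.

var(0.5F_1 + 0.2F_2) = (0.5)²·var(F_1) + (0.2)²·var(F_2) + 2·(0.5)·(0.2)·Cov(F_1,F_2)
= 0.25·7.2 + 0.04·1.2 + 0.2·1.4 = 2.128

2.1280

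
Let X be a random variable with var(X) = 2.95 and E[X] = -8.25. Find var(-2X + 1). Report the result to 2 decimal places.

var(-2X + 1) = (-2)²·var(X) = 4·2.95 = 11.8

11.80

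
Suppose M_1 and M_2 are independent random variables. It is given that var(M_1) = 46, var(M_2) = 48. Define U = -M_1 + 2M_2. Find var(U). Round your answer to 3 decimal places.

238.000

By independence, var(U) = (-1)²var(M_1) + (2)²var(M_2)
= (-1)²·46 + (2)²·48 = 238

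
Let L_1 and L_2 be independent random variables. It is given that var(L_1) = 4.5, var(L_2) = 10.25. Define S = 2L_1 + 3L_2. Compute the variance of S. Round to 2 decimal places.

By independence, var(S) = (2)²var(L_1) + (3)²var(L_2)
= (2)²·4.5 + (3)²·10.25 = 110.25

110.25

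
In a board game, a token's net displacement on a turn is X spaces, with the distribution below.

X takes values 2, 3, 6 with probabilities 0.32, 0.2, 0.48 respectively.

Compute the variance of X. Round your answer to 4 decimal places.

E[X] = (2)(0.32) + (3)(0.2) + (6)(0.48) = 4.12
E[X²] = (2)²(0.32) + (3)²(0.2) + (6)²(0.48) = 20.36
Var(X) = E[X²] − (E[X])² = 20.36 − (4.12)² = 3.3856

3.3856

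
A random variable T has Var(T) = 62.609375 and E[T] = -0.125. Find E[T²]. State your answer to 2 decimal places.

E[T²] = Var(T) + (E[T])² = 62.609375 + (-0.125)² = 62.625

62.63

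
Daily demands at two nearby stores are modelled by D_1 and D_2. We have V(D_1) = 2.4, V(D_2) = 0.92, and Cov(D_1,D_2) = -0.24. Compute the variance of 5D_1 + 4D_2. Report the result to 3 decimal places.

65.120

V(5D_1 + 4D_2) = (5)²·V(D_1) + (4)²·V(D_2) + 2·(5)·(4)·Cov(D_1,D_2)
= 25·2.4 + 16·0.92 + 40·-0.24 = 65.12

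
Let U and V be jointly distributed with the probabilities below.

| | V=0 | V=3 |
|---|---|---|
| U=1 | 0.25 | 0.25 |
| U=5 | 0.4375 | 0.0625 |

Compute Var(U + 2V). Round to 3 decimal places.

E[U] = 3,  E[V] = 0.9375,  E[UV] = 1.6875
Var(U) = 13 − (3)² = 4;  Var(V) = 2.8125 − (0.9375)² = 1.93359375
Cov(U,V) = 1.6875 − (3)(0.9375) = -1.125
Var(U + 2V) = (1)²·4 + (2)²·1.93359375 + 2·(1)·(2)·-1.125 = 7.234375

7.234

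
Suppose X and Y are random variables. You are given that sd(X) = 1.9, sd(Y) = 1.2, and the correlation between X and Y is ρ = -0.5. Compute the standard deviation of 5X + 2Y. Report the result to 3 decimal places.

var(X) = (1.9)² = 3.61;  var(Y) = (1.2)² = 1.44
Cov(X,Y) = ρ·sd(X)·sd(Y) = -0.5·1.9·1.2 = -1.14
var(5X + 2Y) = (5)²·var(X) + (2)²·var(Y) + 2·(5)·(2)·Cov(X,Y)
= 25·3.61 + 4·1.44 + 20·-1.14 = 73.21
sd(5X + 2Y) = √73.21 ≈ 8.556

8.556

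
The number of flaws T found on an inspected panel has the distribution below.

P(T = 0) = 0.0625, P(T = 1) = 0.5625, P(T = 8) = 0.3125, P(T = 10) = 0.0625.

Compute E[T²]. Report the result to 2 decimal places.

26.81

E[T²] = (0)²(0.0625) + (1)²(0.5625) + (8)²(0.3125) + (10)²(0.0625) = 26.8125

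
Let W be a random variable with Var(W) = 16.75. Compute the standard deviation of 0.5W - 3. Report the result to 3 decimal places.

Var(0.5W - 3) = (0.5)²·16.75 = 4.1875
SD(0.5W - 3) = √4.1875 ≈ 2.046

2.046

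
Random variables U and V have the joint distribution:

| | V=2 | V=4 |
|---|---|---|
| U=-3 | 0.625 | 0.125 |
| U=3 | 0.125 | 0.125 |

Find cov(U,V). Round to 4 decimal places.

E[U] = -1.5,  E[V] = 2.5
E[UV] = -3
cov(U,V) = E[UV] − E[U]E[V] = -3 − (-1.5)(2.5) = 0.75

0.7500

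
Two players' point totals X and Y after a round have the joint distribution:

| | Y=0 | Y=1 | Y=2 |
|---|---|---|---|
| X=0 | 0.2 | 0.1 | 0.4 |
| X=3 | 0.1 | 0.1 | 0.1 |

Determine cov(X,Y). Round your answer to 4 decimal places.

-0.1800

E[X] = 0.9,  E[Y] = 1.2
E[XY] = 0.9
cov(X,Y) = E[XY] − E[X]E[Y] = 0.9 − (0.9)(1.2) = -0.18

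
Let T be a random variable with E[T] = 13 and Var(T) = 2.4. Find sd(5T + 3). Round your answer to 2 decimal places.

7.75

Var(5T + 3) = (5)²·2.4 = 60
sd(5T + 3) = √60 ≈ 7.75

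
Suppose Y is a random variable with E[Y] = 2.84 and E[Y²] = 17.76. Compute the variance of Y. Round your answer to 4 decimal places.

9.6944

Var(Y) = 17.76 − (2.84)² = 9.6944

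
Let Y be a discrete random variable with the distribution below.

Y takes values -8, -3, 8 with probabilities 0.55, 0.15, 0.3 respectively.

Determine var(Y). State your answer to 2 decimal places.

E[Y] = (-8)(0.55) + (-3)(0.15) + (8)(0.3) = -2.45
E[Y²] = (-8)²(0.55) + (-3)²(0.15) + (8)²(0.3) = 55.75
var(Y) = E[Y²] − (E[Y])² = 55.75 − (-2.45)² = 49.7475

49.75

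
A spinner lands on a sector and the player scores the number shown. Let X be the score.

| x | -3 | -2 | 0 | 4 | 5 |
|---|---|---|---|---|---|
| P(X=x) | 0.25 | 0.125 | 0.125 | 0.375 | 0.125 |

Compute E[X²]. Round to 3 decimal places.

11.875

E[X²] = (-3)²(0.25) + (-2)²(0.125) + (0)²(0.125) + (4)²(0.375) + (5)²(0.125) = 11.875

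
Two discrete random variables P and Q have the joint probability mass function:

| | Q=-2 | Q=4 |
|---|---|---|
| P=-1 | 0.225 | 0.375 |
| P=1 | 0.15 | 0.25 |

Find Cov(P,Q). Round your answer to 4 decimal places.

0.0000

E[P] = -0.2,  E[Q] = 1.75
E[PQ] = -0.35
Cov(P,Q) = E[PQ] − E[P]E[Q] = -0.35 − (-0.2)(1.75) = 0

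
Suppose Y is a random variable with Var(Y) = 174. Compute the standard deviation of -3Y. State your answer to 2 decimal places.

Var(-3Y) = (-3)²·174 = 1566
sd(-3Y) = √1566 ≈ 39.57

39.57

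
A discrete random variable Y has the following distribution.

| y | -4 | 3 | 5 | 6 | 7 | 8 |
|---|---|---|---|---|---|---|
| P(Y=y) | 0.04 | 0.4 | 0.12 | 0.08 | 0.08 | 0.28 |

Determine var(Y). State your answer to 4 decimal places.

7.7536

E[Y] = (-4)(0.04) + (3)(0.4) + (5)(0.12) + (6)(0.08) + (7)(0.08) + (8)(0.28) = 4.92
E[Y²] = (-4)²(0.04) + (3)²(0.4) + (5)²(0.12) + (6)²(0.08) + (7)²(0.08) + (8)²(0.28) = 31.96
var(Y) = E[Y²] − (E[Y])² = 31.96 − (4.92)² = 7.7536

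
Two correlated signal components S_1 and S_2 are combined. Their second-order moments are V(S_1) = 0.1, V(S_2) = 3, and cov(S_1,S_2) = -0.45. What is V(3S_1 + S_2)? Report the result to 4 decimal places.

V(3S_1 + S_2) = (3)²·V(S_1) + (1)²·V(S_2) + 2·(3)·(1)·cov(S_1,S_2)
= 9·0.1 + 1·3 + 6·-0.45 = 1.2

1.2000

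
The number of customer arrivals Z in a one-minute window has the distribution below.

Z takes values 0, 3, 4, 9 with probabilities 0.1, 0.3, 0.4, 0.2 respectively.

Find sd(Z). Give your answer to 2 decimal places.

2.61

E[Z] = (0)(0.1) + (3)(0.3) + (4)(0.4) + (9)(0.2) = 4.3
E[Z²] = (0)²(0.1) + (3)²(0.3) + (4)²(0.4) + (9)²(0.2) = 25.3
var(Z) = E[Z²] − (E[Z])² = 25.3 − (4.3)² = 6.81
sd(Z) = √6.81 ≈ 2.61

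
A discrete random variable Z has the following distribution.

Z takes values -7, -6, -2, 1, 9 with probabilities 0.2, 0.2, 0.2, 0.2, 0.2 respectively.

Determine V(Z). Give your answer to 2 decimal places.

33.20

E[Z] = (-7)(0.2) + (-6)(0.2) + (-2)(0.2) + (1)(0.2) + (9)(0.2) = -1
E[Z²] = (-7)²(0.2) + (-6)²(0.2) + (-2)²(0.2) + (1)²(0.2) + (9)²(0.2) = 34.2
V(Z) = E[Z²] − (E[Z])² = 34.2 − (-1)² = 33.2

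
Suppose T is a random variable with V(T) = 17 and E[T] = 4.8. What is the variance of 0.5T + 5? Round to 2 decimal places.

4.25

V(0.5T + 5) = (0.5)²·V(T) = 0.25·17 = 4.25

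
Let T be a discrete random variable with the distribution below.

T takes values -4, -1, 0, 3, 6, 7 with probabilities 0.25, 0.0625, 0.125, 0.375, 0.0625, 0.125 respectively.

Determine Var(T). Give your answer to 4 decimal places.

E[T] = (-4)(0.25) + (-1)(0.0625) + (0)(0.125) + (3)(0.375) + (6)(0.0625) + (7)(0.125) = 1.3125
E[T²] = (-4)²(0.25) + (-1)²(0.0625) + (0)²(0.125) + (3)²(0.375) + (6)²(0.0625) + (7)²(0.125) = 15.8125
Var(T) = E[T²] − (E[T])² = 15.8125 − (1.3125)² = 14.08984375

14.0898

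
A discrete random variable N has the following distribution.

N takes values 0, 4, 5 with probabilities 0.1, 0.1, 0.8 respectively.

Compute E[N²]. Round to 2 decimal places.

E[N²] = (0)²(0.1) + (4)²(0.1) + (5)²(0.8) = 21.6

21.60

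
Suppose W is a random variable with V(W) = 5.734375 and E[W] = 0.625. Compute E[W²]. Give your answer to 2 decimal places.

E[W²] = V(W) + (E[W])² = 5.734375 + (0.625)² = 6.125

6.13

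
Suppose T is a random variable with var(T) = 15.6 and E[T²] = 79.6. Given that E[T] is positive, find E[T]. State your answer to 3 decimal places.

(E[T])² = E[T²] − var(T) = 79.6 − 15.6 = 64
E[T] = √64 = 8

8.000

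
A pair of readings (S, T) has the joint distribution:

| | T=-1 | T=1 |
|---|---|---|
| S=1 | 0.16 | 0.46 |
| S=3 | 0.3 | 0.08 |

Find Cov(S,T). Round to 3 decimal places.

-0.501

E[S] = 1.76,  E[T] = 0.08
E[ST] = -0.36
Cov(S,T) = E[ST] − E[S]E[T] = -0.36 − (1.76)(0.08) = -0.5008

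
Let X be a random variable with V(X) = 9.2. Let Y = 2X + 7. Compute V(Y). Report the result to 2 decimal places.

V(2X + 7) = (2)²·V(X) = 4·9.2 = 36.8

36.80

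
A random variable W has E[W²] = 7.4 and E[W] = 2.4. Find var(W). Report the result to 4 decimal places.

var(W) = 7.4 − (2.4)² = 1.64

1.6400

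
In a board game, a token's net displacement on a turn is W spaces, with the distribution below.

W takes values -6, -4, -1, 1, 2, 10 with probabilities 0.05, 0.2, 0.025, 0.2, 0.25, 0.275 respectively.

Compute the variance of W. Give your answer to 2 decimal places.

28.32

E[W] = (-6)(0.05) + (-4)(0.2) + (-1)(0.025) + (1)(0.2) + (2)(0.25) + (10)(0.275) = 2.325
E[W²] = (-6)²(0.05) + (-4)²(0.2) + (-1)²(0.025) + (1)²(0.2) + (2)²(0.25) + (10)²(0.275) = 33.725
Var(W) = E[W²] − (E[W])² = 33.725 − (2.325)² = 28.319375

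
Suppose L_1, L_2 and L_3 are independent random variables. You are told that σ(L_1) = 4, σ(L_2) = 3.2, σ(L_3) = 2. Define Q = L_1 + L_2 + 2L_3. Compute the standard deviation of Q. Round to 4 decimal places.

6.4992

Var(L_1) = 16, Var(L_2) = 10.24, Var(L_3) = 4
By independence, Var(Q) = (1)²Var(L_1) + (1)²Var(L_2) + (2)²Var(L_3)
= (1)²·16 + (1)²·10.24 + (2)²·4 = 42.24
σ(Q) = √42.24 ≈ 6.4992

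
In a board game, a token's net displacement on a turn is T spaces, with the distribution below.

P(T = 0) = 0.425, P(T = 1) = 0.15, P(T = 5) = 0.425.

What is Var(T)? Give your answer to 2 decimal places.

E[T] = (0)(0.425) + (1)(0.15) + (5)(0.425) = 2.275
E[T²] = (0)²(0.425) + (1)²(0.15) + (5)²(0.425) = 10.775
Var(T) = E[T²] − (E[T])² = 10.775 − (2.275)² = 5.599375

5.60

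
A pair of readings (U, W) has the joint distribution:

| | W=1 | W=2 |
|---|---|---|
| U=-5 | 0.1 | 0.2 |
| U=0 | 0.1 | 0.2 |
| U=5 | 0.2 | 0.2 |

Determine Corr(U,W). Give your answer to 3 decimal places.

E[U] = 0.5,  E[W] = 1.6
E[UW] = 0.5
Cov(U,W) = E[UW] − E[U]E[W] = 0.5 − (0.5)(1.6) = -0.3
V(U) = 17.25,  V(W) = 0.24
ρ = -0.3 / √(17.25·0.24) ≈ -0.147

-0.147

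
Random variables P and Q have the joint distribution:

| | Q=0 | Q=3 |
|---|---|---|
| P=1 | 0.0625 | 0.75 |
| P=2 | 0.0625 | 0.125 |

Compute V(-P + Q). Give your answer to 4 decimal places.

E[P] = 1.1875,  E[Q] = 2.625,  E[PQ] = 3
V(P) = 1.5625 − (1.1875)² = 0.15234375;  V(Q) = 7.875 − (2.625)² = 0.984375
cov(P,Q) = 3 − (1.1875)(2.625) = -0.1171875
V(-P + Q) = (-1)²·0.15234375 + (1)²·0.984375 + 2·(-1)·(1)·-0.1171875 = 1.37109375

1.3711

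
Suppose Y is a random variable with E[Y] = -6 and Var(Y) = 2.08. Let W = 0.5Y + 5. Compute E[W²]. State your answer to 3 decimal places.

4.520

E[0.5Y + 5] = 0.5·-6 + 5 = 2
Var(0.5Y + 5) = (0.5)²·2.08 = 0.52
E[W²] = Var(W) + (E[W])² = 0.52 + (2)² = 4.52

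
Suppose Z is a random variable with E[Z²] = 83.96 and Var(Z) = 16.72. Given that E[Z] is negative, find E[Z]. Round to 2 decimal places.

-8.20

(E[Z])² = E[Z²] − Var(Z) = 83.96 − 16.72 = 67.24
E[Z] = −√67.24 = -8.2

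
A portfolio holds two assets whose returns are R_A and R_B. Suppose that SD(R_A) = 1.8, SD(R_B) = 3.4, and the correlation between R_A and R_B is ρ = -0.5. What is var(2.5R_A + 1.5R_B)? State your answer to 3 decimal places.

var(R_A) = (1.8)² = 3.24;  var(R_B) = (3.4)² = 11.56
Cov(R_A,R_B) = ρ·SD(R_A)·SD(R_B) = -0.5·1.8·3.4 = -3.06
var(2.5R_A + 1.5R_B) = (2.5)²·var(R_A) + (1.5)²·var(R_B) + 2·(2.5)·(1.5)·Cov(R_A,R_B)
= 6.25·3.24 + 2.25·11.56 + 7.5·-3.06 = 23.31

23.310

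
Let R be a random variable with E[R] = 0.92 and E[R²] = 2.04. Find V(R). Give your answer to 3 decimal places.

1.194

V(R) = 2.04 − (0.92)² = 1.1936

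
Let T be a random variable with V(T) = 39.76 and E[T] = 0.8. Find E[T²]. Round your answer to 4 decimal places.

E[T²] = V(T) + (E[T])² = 39.76 + (0.8)² = 40.4

40.4000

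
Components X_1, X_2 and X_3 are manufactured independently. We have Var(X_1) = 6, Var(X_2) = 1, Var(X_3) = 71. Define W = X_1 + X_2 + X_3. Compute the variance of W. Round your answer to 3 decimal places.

By independence, Var(W) = (1)²Var(X_1) + (1)²Var(X_2) + (1)²Var(X_3)
= (1)²·6 + (1)²·1 + (1)²·71 = 78

78.000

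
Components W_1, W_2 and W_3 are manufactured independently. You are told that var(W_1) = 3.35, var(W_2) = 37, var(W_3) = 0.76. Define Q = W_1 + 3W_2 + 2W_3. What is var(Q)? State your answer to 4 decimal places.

339.3900

By independence, var(Q) = (1)²var(W_1) + (3)²var(W_2) + (2)²var(W_3)
= (1)²·3.35 + (3)²·37 + (2)²·0.76 = 339.39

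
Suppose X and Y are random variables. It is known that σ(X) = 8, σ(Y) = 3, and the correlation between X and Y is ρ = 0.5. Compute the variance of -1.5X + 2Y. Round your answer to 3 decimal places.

var(X) = (8)² = 64;  var(Y) = (3)² = 9
Cov(X,Y) = ρ·σ(X)·σ(Y) = 0.5·8·3 = 12
var(-1.5X + 2Y) = (-1.5)²·var(X) + (2)²·var(Y) + 2·(-1.5)·(2)·Cov(X,Y)
= 2.25·64 + 4·9 + -6·12 = 108

108.000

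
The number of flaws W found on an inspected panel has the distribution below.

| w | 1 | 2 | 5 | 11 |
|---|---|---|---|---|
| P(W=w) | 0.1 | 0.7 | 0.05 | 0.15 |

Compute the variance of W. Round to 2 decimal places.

E[W] = (1)(0.1) + (2)(0.7) + (5)(0.05) + (11)(0.15) = 3.4
E[W²] = (1)²(0.1) + (2)²(0.7) + (5)²(0.05) + (11)²(0.15) = 22.3
Var(W) = E[W²] − (E[W])² = 22.3 − (3.4)² = 10.74

10.74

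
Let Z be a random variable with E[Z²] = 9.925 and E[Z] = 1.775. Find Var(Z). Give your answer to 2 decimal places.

6.77

Var(Z) = 9.925 − (1.775)² = 6.774375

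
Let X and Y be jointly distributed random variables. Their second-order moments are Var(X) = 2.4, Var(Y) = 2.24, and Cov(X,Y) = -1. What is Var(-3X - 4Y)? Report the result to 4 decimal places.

33.4400

Var(-3X - 4Y) = (-3)²·Var(X) + (-4)²·Var(Y) + 2·(-3)·(-4)·Cov(X,Y)
= 9·2.4 + 16·2.24 + 24·-1 = 33.44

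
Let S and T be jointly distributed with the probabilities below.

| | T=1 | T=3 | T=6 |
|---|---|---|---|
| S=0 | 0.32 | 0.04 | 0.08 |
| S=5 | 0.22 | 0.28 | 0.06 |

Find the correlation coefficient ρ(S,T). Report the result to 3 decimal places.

0.128

E[S] = 2.8,  E[T] = 2.34
E[ST] = 7.1
Cov(S,T) = E[ST] − E[S]E[T] = 7.1 − (2.8)(2.34) = 0.548
V(S) = 6.16,  V(T) = 2.9844
ρ = 0.548 / √(6.16·2.9844) ≈ 0.128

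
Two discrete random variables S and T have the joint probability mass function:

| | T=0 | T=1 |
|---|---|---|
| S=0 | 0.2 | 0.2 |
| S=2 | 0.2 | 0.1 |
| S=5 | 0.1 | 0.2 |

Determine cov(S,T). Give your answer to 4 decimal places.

E[S] = 2.1,  E[T] = 0.5
E[ST] = 1.2
cov(S,T) = E[ST] − E[S]E[T] = 1.2 − (2.1)(0.5) = 0.15

0.1500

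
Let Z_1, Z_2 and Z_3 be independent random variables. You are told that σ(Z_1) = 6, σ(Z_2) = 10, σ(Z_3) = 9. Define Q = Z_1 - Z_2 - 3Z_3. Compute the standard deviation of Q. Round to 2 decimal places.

V(Z_1) = 36, V(Z_2) = 100, V(Z_3) = 81
By independence, V(Q) = (1)²V(Z_1) + (-1)²V(Z_2) + (-3)²V(Z_3)
= (1)²·36 + (-1)²·100 + (-3)²·81 = 865
σ(Q) = √865 ≈ 29.41

29.41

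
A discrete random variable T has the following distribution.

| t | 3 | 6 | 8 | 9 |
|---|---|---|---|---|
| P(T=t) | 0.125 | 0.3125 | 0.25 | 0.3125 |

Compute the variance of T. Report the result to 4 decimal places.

3.8086

E[T] = (3)(0.125) + (6)(0.3125) + (8)(0.25) + (9)(0.3125) = 7.0625
E[T²] = (3)²(0.125) + (6)²(0.3125) + (8)²(0.25) + (9)²(0.3125) = 53.6875
var(T) = E[T²] − (E[T])² = 53.6875 − (7.0625)² = 3.80859375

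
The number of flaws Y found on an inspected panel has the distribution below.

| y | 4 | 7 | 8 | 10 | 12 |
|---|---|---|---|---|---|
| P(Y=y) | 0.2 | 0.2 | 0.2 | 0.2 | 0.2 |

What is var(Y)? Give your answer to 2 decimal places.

E[Y] = (4)(0.2) + (7)(0.2) + (8)(0.2) + (10)(0.2) + (12)(0.2) = 8.2
E[Y²] = (4)²(0.2) + (7)²(0.2) + (8)²(0.2) + (10)²(0.2) + (12)²(0.2) = 74.6
var(Y) = E[Y²] − (E[Y])² = 74.6 − (8.2)² = 7.36

7.36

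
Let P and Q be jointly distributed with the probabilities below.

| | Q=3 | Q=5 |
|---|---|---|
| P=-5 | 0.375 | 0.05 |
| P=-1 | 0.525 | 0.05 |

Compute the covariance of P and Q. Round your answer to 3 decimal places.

E[P] = -2.7,  E[Q] = 3.2
E[PQ] = -8.7
cov(P,Q) = E[PQ] − E[P]E[Q] = -8.7 − (-2.7)(3.2) = -0.06

-0.060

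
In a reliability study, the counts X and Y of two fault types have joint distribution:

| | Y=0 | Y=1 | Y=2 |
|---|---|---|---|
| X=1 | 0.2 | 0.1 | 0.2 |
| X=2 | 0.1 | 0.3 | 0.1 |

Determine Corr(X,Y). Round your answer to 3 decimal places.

E[X] = 1.5,  E[Y] = 1
E[XY] = 1.5
cov(X,Y) = E[XY] − E[X]E[Y] = 1.5 − (1.5)(1) = 0
var(X) = 0.25,  var(Y) = 0.6
ρ = 0 / √(0.25·0.6) ≈ 0.000

0.000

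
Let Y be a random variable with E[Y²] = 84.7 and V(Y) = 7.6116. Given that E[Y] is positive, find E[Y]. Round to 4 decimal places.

(E[Y])² = E[Y²] − V(Y) = 84.7 − 7.6116 = 77.0884
E[Y] = √77.0884 = 8.78

8.7800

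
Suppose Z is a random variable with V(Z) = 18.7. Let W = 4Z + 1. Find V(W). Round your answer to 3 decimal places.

299.200

V(4Z + 1) = (4)²·V(Z) = 16·18.7 = 299.2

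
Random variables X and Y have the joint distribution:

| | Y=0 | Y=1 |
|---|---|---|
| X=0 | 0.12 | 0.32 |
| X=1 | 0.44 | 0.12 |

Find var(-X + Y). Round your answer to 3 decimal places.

E[X] = 0.56,  E[Y] = 0.44,  E[XY] = 0.12
var(X) = 0.56 − (0.56)² = 0.2464;  var(Y) = 0.44 − (0.44)² = 0.2464
Cov(X,Y) = 0.12 − (0.56)(0.44) = -0.1264
var(-X + Y) = (-1)²·0.2464 + (1)²·0.2464 + 2·(-1)·(1)·-0.1264 = 0.7456

0.746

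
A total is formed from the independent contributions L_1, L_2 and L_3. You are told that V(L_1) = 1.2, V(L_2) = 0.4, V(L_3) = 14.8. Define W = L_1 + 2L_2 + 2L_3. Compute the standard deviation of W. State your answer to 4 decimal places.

7.8740

By independence, V(W) = (1)²V(L_1) + (2)²V(L_2) + (2)²V(L_3)
= (1)²·1.2 + (2)²·0.4 + (2)²·14.8 = 62
σ(W) = √62 ≈ 7.8740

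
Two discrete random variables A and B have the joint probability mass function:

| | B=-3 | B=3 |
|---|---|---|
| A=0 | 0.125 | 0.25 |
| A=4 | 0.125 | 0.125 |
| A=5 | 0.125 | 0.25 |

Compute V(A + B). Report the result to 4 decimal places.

E[A] = 2.875,  E[B] = 0.75,  E[AB] = 1.875
V(A) = 13.375 − (2.875)² = 5.109375;  V(B) = 9 − (0.75)² = 8.4375
Cov(A,B) = 1.875 − (2.875)(0.75) = -0.28125
V(A + B) = (1)²·5.109375 + (1)²·8.4375 + 2·(1)·(1)·-0.28125 = 12.984375

12.9844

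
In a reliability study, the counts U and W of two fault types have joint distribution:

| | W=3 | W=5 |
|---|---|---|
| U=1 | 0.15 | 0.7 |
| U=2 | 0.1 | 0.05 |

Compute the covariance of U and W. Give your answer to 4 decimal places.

E[U] = 1.15,  E[W] = 4.5
E[UW] = 5.05
Cov(U,W) = E[UW] − E[U]E[W] = 5.05 − (1.15)(4.5) = -0.125

-0.1250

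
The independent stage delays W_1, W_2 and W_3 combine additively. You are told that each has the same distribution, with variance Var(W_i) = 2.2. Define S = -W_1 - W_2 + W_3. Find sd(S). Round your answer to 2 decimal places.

By independence, Var(S) = (-1)²Var(W_1) + (-1)²Var(W_2) + (1)²Var(W_3)
= (-1)²·2.2 + (-1)²·2.2 + (1)²·2.2 = 6.6
sd(S) = √6.6 ≈ 2.57

2.57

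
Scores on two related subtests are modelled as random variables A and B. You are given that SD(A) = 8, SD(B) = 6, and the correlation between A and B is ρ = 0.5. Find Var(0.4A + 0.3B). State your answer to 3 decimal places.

19.240

Var(A) = (8)² = 64;  Var(B) = (6)² = 36
Cov(A,B) = ρ·SD(A)·SD(B) = 0.5·8·6 = 24
Var(0.4A + 0.3B) = (0.4)²·Var(A) + (0.3)²·Var(B) + 2·(0.4)·(0.3)·Cov(A,B)
= 0.16·64 + 0.09·36 + 0.24·24 = 19.24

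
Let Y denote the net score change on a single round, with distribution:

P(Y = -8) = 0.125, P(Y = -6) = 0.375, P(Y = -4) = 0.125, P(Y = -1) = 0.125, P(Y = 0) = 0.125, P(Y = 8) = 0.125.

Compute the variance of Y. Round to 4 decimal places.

E[Y] = (-8)(0.125) + (-6)(0.375) + (-4)(0.125) + (-1)(0.125) + (0)(0.125) + (8)(0.125) = -2.875
E[Y²] = (-8)²(0.125) + (-6)²(0.375) + (-4)²(0.125) + (-1)²(0.125) + (0)²(0.125) + (8)²(0.125) = 31.625
var(Y) = E[Y²] − (E[Y])² = 31.625 − (-2.875)² = 23.359375

23.3594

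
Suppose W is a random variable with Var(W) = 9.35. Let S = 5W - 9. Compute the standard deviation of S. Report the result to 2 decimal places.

15.29

Var(5W - 9) = (5)²·9.35 = 233.75
SD(S) = √233.75 ≈ 15.29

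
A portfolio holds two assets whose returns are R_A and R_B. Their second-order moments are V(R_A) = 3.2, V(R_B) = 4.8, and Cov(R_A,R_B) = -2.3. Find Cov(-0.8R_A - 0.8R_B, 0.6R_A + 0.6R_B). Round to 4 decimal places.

-1.6320

Cov(-0.8R_A - 0.8R_B, 0.6R_A + 0.6R_B) = (-0.8)(0.6)V(R_A) + (-0.8)(0.6)V(R_B) + [(-0.8)(0.6) + (-0.8)(0.6)]Cov(R_A,R_B)
= -0.48·3.2 + -0.48·4.8 + -0.96·-2.3 = -1.632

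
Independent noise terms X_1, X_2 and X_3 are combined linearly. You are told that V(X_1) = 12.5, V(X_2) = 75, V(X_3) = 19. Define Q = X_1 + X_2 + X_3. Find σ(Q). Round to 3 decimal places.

10.320

By independence, V(Q) = (1)²V(X_1) + (1)²V(X_2) + (1)²V(X_3)
= (1)²·12.5 + (1)²·75 + (1)²·19 = 106.5
σ(Q) = √106.5 ≈ 10.320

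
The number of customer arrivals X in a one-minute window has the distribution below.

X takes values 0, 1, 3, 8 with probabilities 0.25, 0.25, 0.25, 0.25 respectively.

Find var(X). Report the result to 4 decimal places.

9.5000

E[X] = (0)(0.25) + (1)(0.25) + (3)(0.25) + (8)(0.25) = 3
E[X²] = (0)²(0.25) + (1)²(0.25) + (3)²(0.25) + (8)²(0.25) = 18.5
var(X) = E[X²] − (E[X])² = 18.5 − (3)² = 9.5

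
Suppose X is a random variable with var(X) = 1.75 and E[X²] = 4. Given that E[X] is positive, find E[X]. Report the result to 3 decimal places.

(E[X])² = E[X²] − var(X) = 4 − 1.75 = 2.25
E[X] = √2.25 = 1.5

1.500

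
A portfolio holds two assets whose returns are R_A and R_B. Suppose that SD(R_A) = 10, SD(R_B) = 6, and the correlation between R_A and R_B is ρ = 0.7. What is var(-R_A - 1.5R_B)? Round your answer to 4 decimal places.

var(R_A) = (10)² = 100;  var(R_B) = (6)² = 36
Cov(R_A,R_B) = ρ·SD(R_A)·SD(R_B) = 0.7·10·6 = 42
var(-R_A - 1.5R_B) = (-1)²·var(R_A) + (-1.5)²·var(R_B) + 2·(-1)·(-1.5)·Cov(R_A,R_B)
= 1·100 + 2.25·36 + 3·42 = 307

307.0000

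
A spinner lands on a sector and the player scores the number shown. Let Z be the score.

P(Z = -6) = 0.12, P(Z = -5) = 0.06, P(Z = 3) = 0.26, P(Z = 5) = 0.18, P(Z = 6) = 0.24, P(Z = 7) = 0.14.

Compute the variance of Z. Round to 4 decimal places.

E[Z] = (-6)(0.12) + (-5)(0.06) + (3)(0.26) + (5)(0.18) + (6)(0.24) + (7)(0.14) = 3.08
E[Z²] = (-6)²(0.12) + (-5)²(0.06) + (3)²(0.26) + (5)²(0.18) + (6)²(0.24) + (7)²(0.14) = 28.16
Var(Z) = E[Z²] − (E[Z])² = 28.16 − (3.08)² = 18.6736

18.6736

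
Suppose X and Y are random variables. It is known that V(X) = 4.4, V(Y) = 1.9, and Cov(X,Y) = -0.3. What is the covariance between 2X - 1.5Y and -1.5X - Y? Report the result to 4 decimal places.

-10.4250

Cov(2X - 1.5Y, -1.5X - Y) = (2)(-1.5)V(X) + (-1.5)(-1)V(Y) + [(2)(-1) + (-1.5)(-1.5)]Cov(X,Y)
= -3·4.4 + 1.5·1.9 + 0.25·-0.3 = -10.425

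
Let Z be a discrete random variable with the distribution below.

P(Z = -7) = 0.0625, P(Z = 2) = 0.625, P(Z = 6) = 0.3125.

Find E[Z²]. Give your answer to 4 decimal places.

16.8125

E[Z²] = (-7)²(0.0625) + (2)²(0.625) + (6)²(0.3125) = 16.8125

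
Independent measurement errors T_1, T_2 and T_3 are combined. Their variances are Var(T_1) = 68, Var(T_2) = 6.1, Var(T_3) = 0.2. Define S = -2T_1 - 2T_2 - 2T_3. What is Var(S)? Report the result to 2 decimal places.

By independence, Var(S) = (-2)²Var(T_1) + (-2)²Var(T_2) + (-2)²Var(T_3)
= (-2)²·68 + (-2)²·6.1 + (-2)²·0.2 = 297.2

297.20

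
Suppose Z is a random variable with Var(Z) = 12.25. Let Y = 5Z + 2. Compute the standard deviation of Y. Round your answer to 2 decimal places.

17.50

Var(5Z + 2) = (5)²·12.25 = 306.25
σ(Y) = √306.25 ≈ 17.50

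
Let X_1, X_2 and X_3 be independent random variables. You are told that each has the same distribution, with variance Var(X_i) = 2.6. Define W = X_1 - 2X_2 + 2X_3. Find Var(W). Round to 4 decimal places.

By independence, Var(W) = (1)²Var(X_1) + (-2)²Var(X_2) + (2)²Var(X_3)
= (1)²·2.6 + (-2)²·2.6 + (2)²·2.6 = 23.4

23.4000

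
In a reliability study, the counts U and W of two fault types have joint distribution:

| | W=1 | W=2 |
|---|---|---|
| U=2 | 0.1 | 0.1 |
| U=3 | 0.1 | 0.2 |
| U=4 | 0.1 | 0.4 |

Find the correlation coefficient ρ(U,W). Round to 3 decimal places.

0.251

E[U] = 3.3,  E[W] = 1.7
E[UW] = 5.7
cov(U,W) = E[UW] − E[U]E[W] = 5.7 − (3.3)(1.7) = 0.09
V(U) = 0.61,  V(W) = 0.21
ρ = 0.09 / √(0.61·0.21) ≈ 0.251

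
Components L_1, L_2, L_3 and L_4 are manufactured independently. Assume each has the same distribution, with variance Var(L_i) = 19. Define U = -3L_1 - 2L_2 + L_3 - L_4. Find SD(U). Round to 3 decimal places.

By independence, Var(U) = (-3)²Var(L_1) + (-2)²Var(L_2) + (1)²Var(L_3) + (-1)²Var(L_4)
= (-3)²·19 + (-2)²·19 + (1)²·19 + (-1)²·19 = 285
SD(U) = √285 ≈ 16.882

16.882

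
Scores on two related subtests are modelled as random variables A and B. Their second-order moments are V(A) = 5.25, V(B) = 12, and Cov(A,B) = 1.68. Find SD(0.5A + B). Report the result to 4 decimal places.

3.8720

V(0.5A + B) = (0.5)²·V(A) + (1)²·V(B) + 2·(0.5)·(1)·Cov(A,B)
= 0.25·5.25 + 1·12 + 1·1.68 = 14.9925
SD(0.5A + B) = √14.9925 ≈ 3.8720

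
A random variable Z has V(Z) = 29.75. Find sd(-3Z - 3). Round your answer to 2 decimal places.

16.36

V(-3Z - 3) = (-3)²·29.75 = 267.75
sd(-3Z - 3) = √267.75 ≈ 16.36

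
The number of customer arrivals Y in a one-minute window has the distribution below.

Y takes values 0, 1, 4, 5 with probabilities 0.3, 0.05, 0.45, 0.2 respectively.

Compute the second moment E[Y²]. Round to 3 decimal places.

E[Y²] = (0)²(0.3) + (1)²(0.05) + (4)²(0.45) + (5)²(0.2) = 12.25

12.250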